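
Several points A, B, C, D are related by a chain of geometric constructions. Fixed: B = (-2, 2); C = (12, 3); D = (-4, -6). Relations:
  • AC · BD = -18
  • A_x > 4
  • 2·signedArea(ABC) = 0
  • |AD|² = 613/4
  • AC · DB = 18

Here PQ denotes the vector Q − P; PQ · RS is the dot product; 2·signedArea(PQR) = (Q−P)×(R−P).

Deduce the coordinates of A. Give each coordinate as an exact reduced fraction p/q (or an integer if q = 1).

1. A_x = 5  [2·signedArea(ABC) = 0 ∩ AC · DB = 18]
2. A_y = 5/2  [2·signedArea(ABC) = 0 ∩ AC · DB = 18]
   → A = (5, 5/2)

A = (5, 5/2)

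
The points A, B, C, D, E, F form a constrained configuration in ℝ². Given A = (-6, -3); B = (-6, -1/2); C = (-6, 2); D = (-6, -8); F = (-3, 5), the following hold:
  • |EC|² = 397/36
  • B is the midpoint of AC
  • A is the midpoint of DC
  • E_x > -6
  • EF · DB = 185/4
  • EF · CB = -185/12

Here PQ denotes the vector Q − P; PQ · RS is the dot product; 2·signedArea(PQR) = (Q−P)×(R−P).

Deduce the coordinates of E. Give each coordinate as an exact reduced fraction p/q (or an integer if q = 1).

E = (-5, -7/6)

1. E_y = -7/6  [EF · CB = -185/12]
2. E_x = -5  [|EC|² = 397/36]
   → E = (-5, -7/6)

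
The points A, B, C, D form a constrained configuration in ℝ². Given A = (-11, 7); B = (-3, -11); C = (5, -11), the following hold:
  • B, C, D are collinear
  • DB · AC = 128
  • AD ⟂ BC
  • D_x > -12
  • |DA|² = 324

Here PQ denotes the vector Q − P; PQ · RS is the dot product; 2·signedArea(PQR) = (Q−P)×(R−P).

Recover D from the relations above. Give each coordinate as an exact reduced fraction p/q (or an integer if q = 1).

D = (-11, -11)

1. D_x = -11  [B, C, D are collinear ∩ AD ⟂ BC]
2. D_y = -11  [B, C, D are collinear ∩ AD ⟂ BC]
   → D = (-11, -11)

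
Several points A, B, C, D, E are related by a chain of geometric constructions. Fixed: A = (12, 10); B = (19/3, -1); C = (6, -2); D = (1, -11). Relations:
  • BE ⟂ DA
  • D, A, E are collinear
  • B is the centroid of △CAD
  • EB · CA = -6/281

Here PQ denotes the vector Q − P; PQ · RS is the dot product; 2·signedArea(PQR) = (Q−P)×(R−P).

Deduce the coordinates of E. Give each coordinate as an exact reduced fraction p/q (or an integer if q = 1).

E = (5276/843, -270/281)

1. E_x = 5276/843  [D, A, E are collinear ∩ BE ⟂ DA]
2. E_y = -270/281  [D, A, E are collinear ∩ BE ⟂ DA]
   → E = (5276/843, -270/281)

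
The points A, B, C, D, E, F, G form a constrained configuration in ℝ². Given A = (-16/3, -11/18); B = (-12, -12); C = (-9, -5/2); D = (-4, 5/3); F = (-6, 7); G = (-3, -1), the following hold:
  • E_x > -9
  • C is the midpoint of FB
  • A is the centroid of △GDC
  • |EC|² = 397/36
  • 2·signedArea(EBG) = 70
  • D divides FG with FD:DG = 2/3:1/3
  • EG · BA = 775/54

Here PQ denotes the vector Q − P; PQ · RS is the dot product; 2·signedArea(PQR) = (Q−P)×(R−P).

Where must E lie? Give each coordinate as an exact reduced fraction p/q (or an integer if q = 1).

1. E_x = -8  [2·signedArea(EBG) = 70 ∩ EG · BA = 775/54]
2. E_y = 2/3  [2·signedArea(EBG) = 70 ∩ EG · BA = 775/54]
   → E = (-8, 2/3)

E = (-8, 2/3)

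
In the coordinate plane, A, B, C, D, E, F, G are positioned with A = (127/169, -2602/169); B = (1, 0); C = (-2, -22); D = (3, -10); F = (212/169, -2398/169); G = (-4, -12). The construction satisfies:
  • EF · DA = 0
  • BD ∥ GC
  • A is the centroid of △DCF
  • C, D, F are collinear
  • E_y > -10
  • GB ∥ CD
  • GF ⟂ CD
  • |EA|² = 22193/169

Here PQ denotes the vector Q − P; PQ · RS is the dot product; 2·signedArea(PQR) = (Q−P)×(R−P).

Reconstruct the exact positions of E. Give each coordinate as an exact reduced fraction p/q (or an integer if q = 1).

E = (-1564/169, -1658/169)

1. E_x = -1564/169  [line 380/169·x + 912/169·y + 12464/169 = 0 ∩ |EA|² = 22193/169]
2. E_y = -1658/169  [line 380/169·x + 912/169·y + 12464/169 = 0 ∩ |EA|² = 22193/169]
   → E = (-1564/169, -1658/169)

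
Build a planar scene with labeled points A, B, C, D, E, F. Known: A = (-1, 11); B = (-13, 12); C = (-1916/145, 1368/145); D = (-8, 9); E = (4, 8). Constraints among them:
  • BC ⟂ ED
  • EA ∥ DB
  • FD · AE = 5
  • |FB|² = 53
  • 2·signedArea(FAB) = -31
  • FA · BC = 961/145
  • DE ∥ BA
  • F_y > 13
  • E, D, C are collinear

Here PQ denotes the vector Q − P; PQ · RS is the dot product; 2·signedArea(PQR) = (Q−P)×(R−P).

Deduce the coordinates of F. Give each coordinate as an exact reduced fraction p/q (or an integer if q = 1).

1. F_x = -6  [FD · AE = 5 ∩ FA · BC = 961/145]
2. F_y = 14  [FD · AE = 5 ∩ FA · BC = 961/145]
   → F = (-6, 14)

F = (-6, 14)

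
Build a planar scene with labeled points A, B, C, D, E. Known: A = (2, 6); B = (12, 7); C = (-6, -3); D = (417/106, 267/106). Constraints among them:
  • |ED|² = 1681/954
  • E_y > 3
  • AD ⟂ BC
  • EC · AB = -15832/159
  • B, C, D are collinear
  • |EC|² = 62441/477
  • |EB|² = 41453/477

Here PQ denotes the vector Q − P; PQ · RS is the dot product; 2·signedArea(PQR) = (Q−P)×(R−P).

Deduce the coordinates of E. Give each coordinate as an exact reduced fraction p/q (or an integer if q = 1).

1. E_x = 523/159  [line -10·x + -1·y + 5815/159 = 0 ∩ |ED|² = 1681/954]
2. E_y = 195/53  [line -10·x + -1·y + 5815/159 = 0 ∩ |ED|² = 1681/954]
   → E = (523/159, 195/53)

E = (523/159, 195/53)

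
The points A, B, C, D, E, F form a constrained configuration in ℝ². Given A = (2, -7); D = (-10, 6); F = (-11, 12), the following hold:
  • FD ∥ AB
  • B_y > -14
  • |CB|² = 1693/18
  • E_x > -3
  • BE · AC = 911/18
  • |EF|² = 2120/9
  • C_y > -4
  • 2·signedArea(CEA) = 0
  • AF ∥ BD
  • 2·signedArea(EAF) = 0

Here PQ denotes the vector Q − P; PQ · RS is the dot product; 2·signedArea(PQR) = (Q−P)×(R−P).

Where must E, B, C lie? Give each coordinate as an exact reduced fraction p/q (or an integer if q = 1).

B = (3, -13)
C = (-1/6, -23/6)
E = (-7/3, -2/3)

1. E_x = -7/3  [line -19·x + -13·y + -53 = 0 ∩ |EF|² = 2120/9]
2. E_y = -2/3  [line -19·x + -13·y + -53 = 0 ∩ |EF|² = 2120/9]
   → E = (-7/3, -2/3)
3. B_x = 3  [AF ∥ BD ∩ FD ∥ AB]
4. B_y = -13  [AF ∥ BD ∩ FD ∥ AB]
   → B = (3, -13)
5. C_x = -1/6  [2·signedArea(CEA) = 0 ∩ BE · AC = 911/18]
6. C_y = -23/6  [2·signedArea(CEA) = 0 ∩ BE · AC = 911/18]
   → C = (-1/6, -23/6)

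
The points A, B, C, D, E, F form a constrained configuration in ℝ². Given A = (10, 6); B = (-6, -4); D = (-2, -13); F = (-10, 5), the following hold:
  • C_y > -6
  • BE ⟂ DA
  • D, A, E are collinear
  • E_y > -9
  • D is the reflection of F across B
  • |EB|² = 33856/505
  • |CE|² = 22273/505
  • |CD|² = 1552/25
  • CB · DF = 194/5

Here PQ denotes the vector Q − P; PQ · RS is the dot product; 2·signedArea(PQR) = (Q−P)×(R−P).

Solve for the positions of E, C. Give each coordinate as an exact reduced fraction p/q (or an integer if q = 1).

1. E_x = 466/505  [D, A, E are collinear ∩ BE ⟂ DA]
2. E_y = -4228/505  [D, A, E are collinear ∩ BE ⟂ DA]
   → E = (466/505, -4228/505)
3. C_x = -26/5  [line 8·x + -18·y + -314/5 = 0 ∩ |CD|² = 1552/25]
4. C_y = -29/5  [line 8·x + -18·y + -314/5 = 0 ∩ |CD|² = 1552/25]
   → C = (-26/5, -29/5)

C = (-26/5, -29/5)
E = (466/505, -4228/505)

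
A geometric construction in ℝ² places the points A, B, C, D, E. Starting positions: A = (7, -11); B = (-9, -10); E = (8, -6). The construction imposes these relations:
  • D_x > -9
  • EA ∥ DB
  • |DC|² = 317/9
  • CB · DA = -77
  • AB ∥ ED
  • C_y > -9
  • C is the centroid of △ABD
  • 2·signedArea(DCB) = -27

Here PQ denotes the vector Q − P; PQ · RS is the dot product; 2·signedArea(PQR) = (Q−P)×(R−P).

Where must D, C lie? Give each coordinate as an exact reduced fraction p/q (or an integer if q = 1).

1. D_x = -8  [EA ∥ DB ∩ AB ∥ ED]
2. D_y = -5  [EA ∥ DB ∩ AB ∥ ED]
   → D = (-8, -5)
3. C_x = -10/3  [C is the centroid of △ABD]
4. C_y = -26/3  [C is the centroid of △ABD]
   → C = (-10/3, -26/3)

C = (-10/3, -26/3)
D = (-8, -5)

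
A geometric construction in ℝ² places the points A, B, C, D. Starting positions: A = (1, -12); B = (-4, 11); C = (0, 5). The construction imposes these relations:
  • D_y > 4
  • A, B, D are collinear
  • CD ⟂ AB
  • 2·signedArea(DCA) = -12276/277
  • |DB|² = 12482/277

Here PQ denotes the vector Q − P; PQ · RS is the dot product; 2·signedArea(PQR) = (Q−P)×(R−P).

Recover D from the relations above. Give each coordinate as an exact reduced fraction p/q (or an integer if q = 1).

1. D_x = -713/277  [A, B, D are collinear ∩ CD ⟂ AB]
2. D_y = 1230/277  [A, B, D are collinear ∩ CD ⟂ AB]
   → D = (-713/277, 1230/277)

D = (-713/277, 1230/277)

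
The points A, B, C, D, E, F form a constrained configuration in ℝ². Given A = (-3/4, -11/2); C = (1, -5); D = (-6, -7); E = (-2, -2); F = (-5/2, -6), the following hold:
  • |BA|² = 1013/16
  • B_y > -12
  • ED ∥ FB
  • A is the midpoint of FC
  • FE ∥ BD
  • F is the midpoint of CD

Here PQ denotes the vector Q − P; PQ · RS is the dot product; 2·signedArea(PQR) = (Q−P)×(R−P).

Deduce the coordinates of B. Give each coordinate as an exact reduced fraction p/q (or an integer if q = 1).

1. B_x = -13/2  [FE ∥ BD ∩ ED ∥ FB]
2. B_y = -11  [FE ∥ BD ∩ ED ∥ FB]
   → B = (-13/2, -11)

B = (-13/2, -11)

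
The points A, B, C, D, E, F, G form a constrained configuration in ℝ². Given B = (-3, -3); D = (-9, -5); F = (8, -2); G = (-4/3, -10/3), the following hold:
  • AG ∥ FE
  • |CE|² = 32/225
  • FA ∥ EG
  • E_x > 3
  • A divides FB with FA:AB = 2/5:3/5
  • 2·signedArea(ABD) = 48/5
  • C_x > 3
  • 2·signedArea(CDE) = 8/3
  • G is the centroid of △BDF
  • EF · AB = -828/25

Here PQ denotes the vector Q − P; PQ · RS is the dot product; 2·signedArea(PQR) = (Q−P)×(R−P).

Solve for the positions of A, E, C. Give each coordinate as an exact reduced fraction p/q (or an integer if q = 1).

1. A_x = 18/5  [A divides FB with FA:AB = 2/5:3/5]
2. A_y = -12/5  [A divides FB with FA:AB = 2/5:3/5]
   → A = (18/5, -12/5)
3. E_x = 46/15  [FA ∥ EG ∩ AG ∥ FE]
4. E_y = -44/15  [FA ∥ EG ∩ AG ∥ FE]
   → E = (46/15, -44/15)
5. C_x = 10/3  [line -31/15·x + 181/15·y + 586/15 = 0 ∩ |CE|² = 32/225]
6. C_y = -8/3  [line -31/15·x + 181/15·y + 586/15 = 0 ∩ |CE|² = 32/225]
   → C = (10/3, -8/3)

A = (18/5, -12/5)
C = (10/3, -8/3)
E = (46/15, -44/15)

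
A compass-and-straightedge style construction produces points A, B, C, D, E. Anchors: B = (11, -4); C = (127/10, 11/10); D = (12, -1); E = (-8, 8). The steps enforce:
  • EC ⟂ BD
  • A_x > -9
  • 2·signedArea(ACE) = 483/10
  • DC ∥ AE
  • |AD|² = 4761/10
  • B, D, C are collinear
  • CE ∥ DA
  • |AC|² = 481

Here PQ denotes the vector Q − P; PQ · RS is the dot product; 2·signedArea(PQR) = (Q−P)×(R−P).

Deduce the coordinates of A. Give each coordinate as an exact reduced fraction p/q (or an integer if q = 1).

A = (-87/10, 59/10)

1. A_x = -87/10  [DC ∥ AE ∩ CE ∥ DA]
2. A_y = 59/10  [DC ∥ AE ∩ CE ∥ DA]
   → A = (-87/10, 59/10)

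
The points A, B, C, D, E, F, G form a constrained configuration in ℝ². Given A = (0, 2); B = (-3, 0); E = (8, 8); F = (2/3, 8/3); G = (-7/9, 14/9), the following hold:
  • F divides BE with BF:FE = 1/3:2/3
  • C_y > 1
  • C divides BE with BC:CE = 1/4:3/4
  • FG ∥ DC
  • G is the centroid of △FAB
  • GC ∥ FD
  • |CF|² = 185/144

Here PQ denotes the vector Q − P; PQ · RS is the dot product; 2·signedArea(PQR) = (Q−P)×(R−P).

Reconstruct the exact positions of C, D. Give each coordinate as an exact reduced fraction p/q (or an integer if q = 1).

1. C_x = -1/4  [C divides BE with BC:CE = 1/4:3/4]
2. C_y = 2  [C divides BE with BC:CE = 1/4:3/4]
   → C = (-1/4, 2)
3. D_x = 43/36  [FG ∥ DC ∩ GC ∥ FD]
4. D_y = 28/9  [FG ∥ DC ∩ GC ∥ FD]
   → D = (43/36, 28/9)

C = (-1/4, 2)
D = (43/36, 28/9)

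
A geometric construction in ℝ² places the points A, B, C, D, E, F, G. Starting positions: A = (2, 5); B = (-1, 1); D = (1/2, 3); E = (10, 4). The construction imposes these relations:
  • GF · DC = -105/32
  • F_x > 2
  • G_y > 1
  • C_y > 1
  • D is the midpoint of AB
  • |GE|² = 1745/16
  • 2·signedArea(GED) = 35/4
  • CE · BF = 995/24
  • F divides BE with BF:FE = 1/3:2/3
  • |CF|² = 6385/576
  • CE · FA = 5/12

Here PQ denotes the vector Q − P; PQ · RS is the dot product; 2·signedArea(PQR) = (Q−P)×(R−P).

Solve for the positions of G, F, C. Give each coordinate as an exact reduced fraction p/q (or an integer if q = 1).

C = (-5/8, 3/2)
F = (8/3, 2)
G = (-1/4, 2)

1. F_x = 8/3  [F divides BE with BF:FE = 1/3:2/3]
2. F_y = 2  [F divides BE with BF:FE = 1/3:2/3]
   → F = (8/3, 2)
3. C_x = -5/8  [CE · FA = 5/12 ∩ CE · BF = 995/24]
4. C_y = 3/2  [CE · FA = 5/12 ∩ CE · BF = 995/24]
   → C = (-5/8, 3/2)
5. G_x = -1/4  [2·signedArea(GED) = 35/4 ∩ GF · DC = -105/32]
6. G_y = 2  [2·signedArea(GED) = 35/4 ∩ GF · DC = -105/32]
   → G = (-1/4, 2)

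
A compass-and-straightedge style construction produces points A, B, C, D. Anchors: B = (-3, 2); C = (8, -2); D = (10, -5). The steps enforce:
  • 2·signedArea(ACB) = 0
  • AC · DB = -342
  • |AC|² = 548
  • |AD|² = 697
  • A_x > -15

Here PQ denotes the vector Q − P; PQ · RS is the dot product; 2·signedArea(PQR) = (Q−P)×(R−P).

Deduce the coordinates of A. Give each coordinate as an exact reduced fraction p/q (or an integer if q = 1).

A = (-14, 6)

1. A_x = -14  [2·signedArea(ACB) = 0 ∩ AC · DB = -342]
2. A_y = 6  [2·signedArea(ACB) = 0 ∩ AC · DB = -342]
   → A = (-14, 6)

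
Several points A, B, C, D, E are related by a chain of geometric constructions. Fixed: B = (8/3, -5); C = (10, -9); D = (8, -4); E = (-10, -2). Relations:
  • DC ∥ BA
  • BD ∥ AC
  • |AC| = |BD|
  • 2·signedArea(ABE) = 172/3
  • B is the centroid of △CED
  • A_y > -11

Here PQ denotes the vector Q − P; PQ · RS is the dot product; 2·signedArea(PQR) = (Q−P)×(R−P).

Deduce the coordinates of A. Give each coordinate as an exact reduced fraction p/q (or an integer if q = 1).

1. A_x = 14/3  [BD ∥ AC ∩ DC ∥ BA]
2. A_y = -10  [BD ∥ AC ∩ DC ∥ BA]
   → A = (14/3, -10)

A = (14/3, -10)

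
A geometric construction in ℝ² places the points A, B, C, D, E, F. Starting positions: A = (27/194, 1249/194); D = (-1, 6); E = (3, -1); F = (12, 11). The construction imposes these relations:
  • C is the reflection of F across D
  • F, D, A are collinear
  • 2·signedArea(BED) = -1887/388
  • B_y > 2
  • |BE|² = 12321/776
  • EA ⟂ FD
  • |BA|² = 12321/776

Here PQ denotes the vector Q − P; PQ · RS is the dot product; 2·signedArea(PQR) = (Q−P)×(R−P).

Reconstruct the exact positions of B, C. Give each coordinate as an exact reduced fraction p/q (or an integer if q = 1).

1. B_x = 609/388  [line -7·x + -4·y + 8483/388 = 0 ∩ |BE|² = 12321/776]
2. B_y = 1055/388  [line -7·x + -4·y + 8483/388 = 0 ∩ |BE|² = 12321/776]
   → B = (609/388, 1055/388)
3. C_x = -14  [C is the reflection of F across D]
4. C_y = 1  [C is the reflection of F across D]
   → C = (-14, 1)

B = (609/388, 1055/388)
C = (-14, 1)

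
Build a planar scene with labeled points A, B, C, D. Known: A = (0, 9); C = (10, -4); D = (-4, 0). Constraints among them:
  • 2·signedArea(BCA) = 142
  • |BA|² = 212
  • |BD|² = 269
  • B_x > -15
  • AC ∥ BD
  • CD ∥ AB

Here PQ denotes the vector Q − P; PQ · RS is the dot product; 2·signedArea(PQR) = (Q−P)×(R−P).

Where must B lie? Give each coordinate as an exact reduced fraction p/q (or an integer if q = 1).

1. B_x = -14  [AC ∥ BD ∩ CD ∥ AB]
2. B_y = 13  [AC ∥ BD ∩ CD ∥ AB]
   → B = (-14, 13)

B = (-14, 13)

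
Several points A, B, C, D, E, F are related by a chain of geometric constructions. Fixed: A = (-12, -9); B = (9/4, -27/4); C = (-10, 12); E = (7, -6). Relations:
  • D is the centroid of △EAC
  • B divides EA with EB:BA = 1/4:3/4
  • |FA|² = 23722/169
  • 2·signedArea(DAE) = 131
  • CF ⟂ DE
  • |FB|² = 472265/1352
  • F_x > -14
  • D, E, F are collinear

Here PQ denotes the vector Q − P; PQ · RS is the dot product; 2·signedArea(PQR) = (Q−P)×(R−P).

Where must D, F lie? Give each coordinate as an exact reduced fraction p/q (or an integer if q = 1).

1. D_x = -5  [D is the centroid of △EAC]
2. D_y = -1  [D is the centroid of △EAC]
   → D = (-5, -1)
3. F_x = -2345/169  [D, E, F are collinear ∩ CF ⟂ DE]
4. F_y = 456/169  [D, E, F are collinear ∩ CF ⟂ DE]
   → F = (-2345/169, 456/169)

D = (-5, -1)
F = (-2345/169, 456/169)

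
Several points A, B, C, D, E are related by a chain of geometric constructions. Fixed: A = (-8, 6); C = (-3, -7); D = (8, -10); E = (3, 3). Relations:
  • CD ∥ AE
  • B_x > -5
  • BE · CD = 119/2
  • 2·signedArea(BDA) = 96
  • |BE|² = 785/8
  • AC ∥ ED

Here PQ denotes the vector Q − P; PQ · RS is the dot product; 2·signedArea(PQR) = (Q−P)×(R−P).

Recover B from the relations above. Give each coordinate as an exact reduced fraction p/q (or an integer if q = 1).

1. B_x = -17/4  [2·signedArea(BDA) = 96 ∩ BE · CD = 119/2]
2. B_y = -15/4  [2·signedArea(BDA) = 96 ∩ BE · CD = 119/2]
   → B = (-17/4, -15/4)

B = (-17/4, -15/4)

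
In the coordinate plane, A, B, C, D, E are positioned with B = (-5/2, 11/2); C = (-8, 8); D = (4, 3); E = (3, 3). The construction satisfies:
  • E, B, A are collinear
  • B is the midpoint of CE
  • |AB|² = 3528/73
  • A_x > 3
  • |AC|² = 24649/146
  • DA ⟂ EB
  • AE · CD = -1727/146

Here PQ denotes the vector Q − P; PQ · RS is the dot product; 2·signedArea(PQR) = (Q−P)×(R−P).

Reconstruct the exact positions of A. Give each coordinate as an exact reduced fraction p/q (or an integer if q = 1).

1. A_x = 559/146  [E, B, A are collinear ∩ DA ⟂ EB]
2. A_y = 383/146  [E, B, A are collinear ∩ DA ⟂ EB]
   → A = (559/146, 383/146)

A = (559/146, 383/146)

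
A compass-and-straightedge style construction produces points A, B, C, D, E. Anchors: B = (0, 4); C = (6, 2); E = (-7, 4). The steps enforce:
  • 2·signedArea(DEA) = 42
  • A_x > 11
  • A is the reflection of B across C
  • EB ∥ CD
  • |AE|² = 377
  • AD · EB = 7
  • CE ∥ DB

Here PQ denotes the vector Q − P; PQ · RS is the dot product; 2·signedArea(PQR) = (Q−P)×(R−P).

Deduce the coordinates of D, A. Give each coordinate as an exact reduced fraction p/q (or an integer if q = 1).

A = (12, 0)
D = (13, 2)

1. D_x = 13  [CE ∥ DB ∩ EB ∥ CD]
2. D_y = 2  [CE ∥ DB ∩ EB ∥ CD]
   → D = (13, 2)
3. A_x = 12  [A is the reflection of B across C]
4. A_y = 0  [A is the reflection of B across C]
   → A = (12, 0)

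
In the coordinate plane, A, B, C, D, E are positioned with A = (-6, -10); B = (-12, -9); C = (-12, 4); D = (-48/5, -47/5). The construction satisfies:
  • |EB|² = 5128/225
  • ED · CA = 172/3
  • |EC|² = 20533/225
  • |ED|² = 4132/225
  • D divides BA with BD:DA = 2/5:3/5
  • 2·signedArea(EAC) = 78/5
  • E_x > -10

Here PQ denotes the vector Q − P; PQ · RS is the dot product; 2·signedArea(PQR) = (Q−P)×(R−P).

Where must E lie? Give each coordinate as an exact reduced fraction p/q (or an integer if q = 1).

1. E_x = -46/5  [2·signedArea(EAC) = 78/5 ∩ ED · CA = 172/3]
2. E_y = -77/15  [2·signedArea(EAC) = 78/5 ∩ ED · CA = 172/3]
   → E = (-46/5, -77/15)

E = (-46/5, -77/15)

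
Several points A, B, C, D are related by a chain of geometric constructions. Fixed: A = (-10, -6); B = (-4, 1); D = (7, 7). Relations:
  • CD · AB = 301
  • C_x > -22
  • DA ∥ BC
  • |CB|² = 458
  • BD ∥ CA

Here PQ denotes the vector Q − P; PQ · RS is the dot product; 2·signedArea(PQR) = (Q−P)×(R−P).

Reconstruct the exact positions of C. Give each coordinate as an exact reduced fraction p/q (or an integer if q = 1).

C = (-21, -12)

1. C_x = -21  [BD ∥ CA ∩ DA ∥ BC]
2. C_y = -12  [BD ∥ CA ∩ DA ∥ BC]
   → C = (-21, -12)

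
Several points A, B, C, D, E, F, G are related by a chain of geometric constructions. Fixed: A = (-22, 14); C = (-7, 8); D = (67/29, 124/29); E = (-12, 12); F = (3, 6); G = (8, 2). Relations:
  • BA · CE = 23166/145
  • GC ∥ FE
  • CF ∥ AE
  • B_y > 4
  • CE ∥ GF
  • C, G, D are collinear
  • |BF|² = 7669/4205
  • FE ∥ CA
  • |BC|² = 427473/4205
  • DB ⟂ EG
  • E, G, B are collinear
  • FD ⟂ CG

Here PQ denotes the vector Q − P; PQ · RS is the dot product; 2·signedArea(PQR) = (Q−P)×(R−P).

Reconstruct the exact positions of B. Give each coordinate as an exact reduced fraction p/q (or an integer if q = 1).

1. B_x = 368/145  [E, G, B are collinear ∩ DB ⟂ EG]
2. B_y = 686/145  [E, G, B are collinear ∩ DB ⟂ EG]
   → B = (368/145, 686/145)

B = (368/145, 686/145)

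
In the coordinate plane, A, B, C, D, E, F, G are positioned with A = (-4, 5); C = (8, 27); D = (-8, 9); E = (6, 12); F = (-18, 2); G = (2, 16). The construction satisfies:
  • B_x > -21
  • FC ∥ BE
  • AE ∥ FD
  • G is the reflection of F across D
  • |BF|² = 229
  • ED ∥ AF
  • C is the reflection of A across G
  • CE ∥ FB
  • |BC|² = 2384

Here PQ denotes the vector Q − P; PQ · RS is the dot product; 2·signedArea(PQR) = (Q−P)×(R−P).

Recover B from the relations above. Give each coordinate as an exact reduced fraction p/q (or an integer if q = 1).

1. B_x = -20  [FC ∥ BE ∩ CE ∥ FB]
2. B_y = -13  [FC ∥ BE ∩ CE ∥ FB]
   → B = (-20, -13)

B = (-20, -13)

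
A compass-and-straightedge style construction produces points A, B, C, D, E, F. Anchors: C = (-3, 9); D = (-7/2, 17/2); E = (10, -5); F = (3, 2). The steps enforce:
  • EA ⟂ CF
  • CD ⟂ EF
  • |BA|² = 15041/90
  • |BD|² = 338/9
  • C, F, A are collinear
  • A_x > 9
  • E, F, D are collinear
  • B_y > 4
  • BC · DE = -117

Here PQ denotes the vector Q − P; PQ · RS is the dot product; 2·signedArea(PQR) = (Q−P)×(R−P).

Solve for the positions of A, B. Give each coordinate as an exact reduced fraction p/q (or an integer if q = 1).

A = (801/85, -467/85)
B = (5/6, 25/6)

1. A_x = 801/85  [C, F, A are collinear ∩ EA ⟂ CF]
2. A_y = -467/85  [C, F, A are collinear ∩ EA ⟂ CF]
   → A = (801/85, -467/85)
3. B_x = 5/6  [line -27/2·x + 27/2·y + -45 = 0 ∩ |BD|² = 338/9]
4. B_y = 25/6  [line -27/2·x + 27/2·y + -45 = 0 ∩ |BD|² = 338/9]
   → B = (5/6, 25/6)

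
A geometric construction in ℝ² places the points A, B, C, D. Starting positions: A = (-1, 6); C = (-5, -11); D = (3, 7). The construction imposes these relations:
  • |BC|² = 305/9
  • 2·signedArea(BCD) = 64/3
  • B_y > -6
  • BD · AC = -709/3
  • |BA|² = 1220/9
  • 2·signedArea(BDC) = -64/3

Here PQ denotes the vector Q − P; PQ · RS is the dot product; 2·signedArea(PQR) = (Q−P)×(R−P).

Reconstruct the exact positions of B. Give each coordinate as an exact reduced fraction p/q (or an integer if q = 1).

B = (-11/3, -16/3)

1. B_x = -11/3  [2·signedArea(BCD) = 64/3 ∩ BD · AC = -709/3]
2. B_y = -16/3  [2·signedArea(BCD) = 64/3 ∩ BD · AC = -709/3]
   → B = (-11/3, -16/3)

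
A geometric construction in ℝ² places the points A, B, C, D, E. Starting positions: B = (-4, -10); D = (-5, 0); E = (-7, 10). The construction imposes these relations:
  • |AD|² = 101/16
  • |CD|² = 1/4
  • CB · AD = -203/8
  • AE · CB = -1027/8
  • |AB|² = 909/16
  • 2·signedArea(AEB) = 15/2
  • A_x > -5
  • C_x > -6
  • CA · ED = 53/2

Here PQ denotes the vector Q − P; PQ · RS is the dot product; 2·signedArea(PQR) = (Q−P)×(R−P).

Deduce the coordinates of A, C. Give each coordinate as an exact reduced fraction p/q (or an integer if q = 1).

1. A_x = -19/4  [line 20·x + 3·y + 205/2 = 0 ∩ |AD|² = 101/16]
2. A_y = -5/2  [line 20·x + 3·y + 205/2 = 0 ∩ |AD|² = 101/16]
   → A = (-19/4, -5/2)
3. C_x = -11/2  [CB · AD = -203/8 ∩ CA · ED = 53/2]
4. C_y = 0  [CB · AD = -203/8 ∩ CA · ED = 53/2]
   → C = (-11/2, 0)

A = (-19/4, -5/2)
C = (-11/2, 0)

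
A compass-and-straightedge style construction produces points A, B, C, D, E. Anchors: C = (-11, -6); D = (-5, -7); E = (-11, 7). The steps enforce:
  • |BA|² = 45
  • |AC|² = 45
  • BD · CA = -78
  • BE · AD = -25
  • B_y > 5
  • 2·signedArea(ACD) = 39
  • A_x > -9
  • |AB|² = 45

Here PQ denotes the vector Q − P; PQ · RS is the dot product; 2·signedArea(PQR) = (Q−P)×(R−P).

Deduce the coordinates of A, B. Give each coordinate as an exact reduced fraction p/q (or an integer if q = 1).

1. A_x = -8  [line 1·x + 6·y + 8 = 0 ∩ |AC|² = 45]
2. A_y = 0  [line 1·x + 6·y + 8 = 0 ∩ |AC|² = 45]
   → A = (-8, 0)
3. B_x = -5  [BD · CA = -78 ∩ BE · AD = -25]
4. B_y = 6  [BD · CA = -78 ∩ BE · AD = -25]
   → B = (-5, 6)

A = (-8, 0)
B = (-5, 6)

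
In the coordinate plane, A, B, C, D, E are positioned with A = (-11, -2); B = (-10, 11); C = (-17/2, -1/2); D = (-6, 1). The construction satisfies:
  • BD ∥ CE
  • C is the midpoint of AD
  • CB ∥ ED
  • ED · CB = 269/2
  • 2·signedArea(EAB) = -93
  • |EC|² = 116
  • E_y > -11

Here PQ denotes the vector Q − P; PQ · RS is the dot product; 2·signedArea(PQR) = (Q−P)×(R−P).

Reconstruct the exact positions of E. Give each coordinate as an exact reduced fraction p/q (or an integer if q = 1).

1. E_x = -9/2  [CB ∥ ED ∩ BD ∥ CE]
2. E_y = -21/2  [CB ∥ ED ∩ BD ∥ CE]
   → E = (-9/2, -21/2)

E = (-9/2, -21/2)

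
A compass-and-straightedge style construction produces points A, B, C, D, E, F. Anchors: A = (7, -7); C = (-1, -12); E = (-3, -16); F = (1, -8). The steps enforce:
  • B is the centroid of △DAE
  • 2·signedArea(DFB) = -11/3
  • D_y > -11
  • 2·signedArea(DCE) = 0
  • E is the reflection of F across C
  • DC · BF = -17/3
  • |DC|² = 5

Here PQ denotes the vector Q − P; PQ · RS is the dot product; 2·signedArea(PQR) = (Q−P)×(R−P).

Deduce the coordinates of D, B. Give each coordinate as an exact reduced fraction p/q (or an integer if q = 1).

1. D_x = 0  [line 4·x + -2·y + -20 = 0 ∩ |DC|² = 5]
2. D_y = -10  [line 4·x + -2·y + -20 = 0 ∩ |DC|² = 5]
   → D = (0, -10)
3. B_x = 4/3  [B is the centroid of △DAE]
4. B_y = -11  [B is the centroid of △DAE]
   → B = (4/3, -11)

B = (4/3, -11)
D = (0, -10)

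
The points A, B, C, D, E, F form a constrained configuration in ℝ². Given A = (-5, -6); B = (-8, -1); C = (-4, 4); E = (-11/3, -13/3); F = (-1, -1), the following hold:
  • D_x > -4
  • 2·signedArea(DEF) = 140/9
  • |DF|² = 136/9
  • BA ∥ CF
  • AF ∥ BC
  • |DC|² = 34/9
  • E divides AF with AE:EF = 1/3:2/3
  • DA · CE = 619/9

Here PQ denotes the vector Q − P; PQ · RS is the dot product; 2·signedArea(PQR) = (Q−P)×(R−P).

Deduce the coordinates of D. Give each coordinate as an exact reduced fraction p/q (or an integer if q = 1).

D = (-3, 7/3)

1. D_x = -3  [2·signedArea(DEF) = 140/9 ∩ DA · CE = 619/9]
2. D_y = 7/3  [2·signedArea(DEF) = 140/9 ∩ DA · CE = 619/9]
   → D = (-3, 7/3)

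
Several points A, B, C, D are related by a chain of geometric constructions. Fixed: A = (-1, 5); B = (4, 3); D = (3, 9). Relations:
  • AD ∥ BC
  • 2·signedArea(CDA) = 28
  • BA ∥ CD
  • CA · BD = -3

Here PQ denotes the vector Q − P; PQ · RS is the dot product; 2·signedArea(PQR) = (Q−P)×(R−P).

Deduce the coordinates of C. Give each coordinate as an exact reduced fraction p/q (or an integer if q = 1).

1. C_x = 8  [BA ∥ CD ∩ AD ∥ BC]
2. C_y = 7  [BA ∥ CD ∩ AD ∥ BC]
   → C = (8, 7)

C = (8, 7)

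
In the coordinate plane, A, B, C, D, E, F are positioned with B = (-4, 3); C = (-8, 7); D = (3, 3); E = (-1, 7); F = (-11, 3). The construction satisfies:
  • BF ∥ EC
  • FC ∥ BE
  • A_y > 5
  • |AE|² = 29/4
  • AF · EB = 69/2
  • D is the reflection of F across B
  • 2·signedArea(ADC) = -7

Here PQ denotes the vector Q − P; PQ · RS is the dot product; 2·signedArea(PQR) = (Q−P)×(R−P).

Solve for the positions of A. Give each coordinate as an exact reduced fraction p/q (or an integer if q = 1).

A = (-7/2, 6)

1. A_x = -7/2  [AF · EB = 69/2 ∩ 2·signedArea(ADC) = -7]
2. A_y = 6  [AF · EB = 69/2 ∩ 2·signedArea(ADC) = -7]
   → A = (-7/2, 6)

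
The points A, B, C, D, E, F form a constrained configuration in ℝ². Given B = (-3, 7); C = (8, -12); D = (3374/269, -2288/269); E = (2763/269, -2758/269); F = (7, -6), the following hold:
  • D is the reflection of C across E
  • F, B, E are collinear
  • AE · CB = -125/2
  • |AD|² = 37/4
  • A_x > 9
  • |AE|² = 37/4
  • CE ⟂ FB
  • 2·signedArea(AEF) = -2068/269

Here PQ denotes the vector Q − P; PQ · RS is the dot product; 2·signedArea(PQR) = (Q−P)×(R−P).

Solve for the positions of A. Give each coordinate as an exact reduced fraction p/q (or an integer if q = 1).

A = (5257/538, -1951/269)

1. A_x = 5257/538  [2·signedArea(AEF) = -2068/269 ∩ AE · CB = -125/2]
2. A_y = -1951/269  [2·signedArea(AEF) = -2068/269 ∩ AE · CB = -125/2]
   → A = (5257/538, -1951/269)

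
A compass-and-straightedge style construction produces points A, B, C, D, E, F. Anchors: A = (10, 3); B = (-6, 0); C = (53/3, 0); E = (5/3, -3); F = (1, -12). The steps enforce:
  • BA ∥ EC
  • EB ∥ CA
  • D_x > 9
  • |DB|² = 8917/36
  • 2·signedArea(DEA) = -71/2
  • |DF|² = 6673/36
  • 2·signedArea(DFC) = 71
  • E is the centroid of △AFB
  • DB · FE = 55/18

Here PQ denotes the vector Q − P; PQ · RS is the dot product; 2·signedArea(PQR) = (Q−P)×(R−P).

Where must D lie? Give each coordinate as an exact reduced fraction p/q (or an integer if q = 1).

1. D_x = 29/3  [2·signedArea(DEA) = -71/2 ∩ DB · FE = 55/18]
2. D_y = -3/2  [2·signedArea(DEA) = -71/2 ∩ DB · FE = 55/18]
   → D = (29/3, -3/2)

D = (29/3, -3/2)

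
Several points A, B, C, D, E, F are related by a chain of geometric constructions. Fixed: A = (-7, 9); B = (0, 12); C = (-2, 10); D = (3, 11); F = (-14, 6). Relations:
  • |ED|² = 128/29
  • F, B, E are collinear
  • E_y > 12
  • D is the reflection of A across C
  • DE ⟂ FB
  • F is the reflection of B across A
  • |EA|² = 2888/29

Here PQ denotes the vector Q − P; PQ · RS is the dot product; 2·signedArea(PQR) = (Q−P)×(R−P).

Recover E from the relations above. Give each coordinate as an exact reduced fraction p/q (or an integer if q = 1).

1. E_x = 63/29  [F, B, E are collinear ∩ DE ⟂ FB]
2. E_y = 375/29  [F, B, E are collinear ∩ DE ⟂ FB]
   → E = (63/29, 375/29)

E = (63/29, 375/29)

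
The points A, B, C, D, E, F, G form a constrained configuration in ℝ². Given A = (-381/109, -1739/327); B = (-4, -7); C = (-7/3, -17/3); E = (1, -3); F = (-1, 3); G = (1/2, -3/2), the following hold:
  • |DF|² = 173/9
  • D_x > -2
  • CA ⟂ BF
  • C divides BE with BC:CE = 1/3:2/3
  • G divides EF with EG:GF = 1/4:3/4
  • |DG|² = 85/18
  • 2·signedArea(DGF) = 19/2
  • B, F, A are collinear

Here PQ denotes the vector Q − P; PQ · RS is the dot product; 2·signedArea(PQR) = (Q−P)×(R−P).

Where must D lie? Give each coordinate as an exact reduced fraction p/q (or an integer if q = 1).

1. D_x = -5/3  [line -9/2·x + -3/2·y + -19/2 = 0 ∩ |DF|² = 173/9]
2. D_y = -4/3  [line -9/2·x + -3/2·y + -19/2 = 0 ∩ |DF|² = 173/9]
   → D = (-5/3, -4/3)

D = (-5/3, -4/3)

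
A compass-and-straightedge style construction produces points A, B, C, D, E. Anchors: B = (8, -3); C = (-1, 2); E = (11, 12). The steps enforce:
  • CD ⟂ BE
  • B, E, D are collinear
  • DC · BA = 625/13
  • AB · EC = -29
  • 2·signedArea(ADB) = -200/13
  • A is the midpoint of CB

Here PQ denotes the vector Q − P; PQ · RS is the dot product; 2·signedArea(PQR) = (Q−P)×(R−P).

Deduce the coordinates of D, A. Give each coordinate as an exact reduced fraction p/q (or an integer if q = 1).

A = (7/2, -1/2)
D = (112/13, 1/13)

1. D_x = 112/13  [B, E, D are collinear ∩ CD ⟂ BE]
2. D_y = 1/13  [B, E, D are collinear ∩ CD ⟂ BE]
   → D = (112/13, 1/13)
3. A_x = 7/2  [A is the midpoint of CB]
4. A_y = -1/2  [A is the midpoint of CB]
   → A = (7/2, -1/2)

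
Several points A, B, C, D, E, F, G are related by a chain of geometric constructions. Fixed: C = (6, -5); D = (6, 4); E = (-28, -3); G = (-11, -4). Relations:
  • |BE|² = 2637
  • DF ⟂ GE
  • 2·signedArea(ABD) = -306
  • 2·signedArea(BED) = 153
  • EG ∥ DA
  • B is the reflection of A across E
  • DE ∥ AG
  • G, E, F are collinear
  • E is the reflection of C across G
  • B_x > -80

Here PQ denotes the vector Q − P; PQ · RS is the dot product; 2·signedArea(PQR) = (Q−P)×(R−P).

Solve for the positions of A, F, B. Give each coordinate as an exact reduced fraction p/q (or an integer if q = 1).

1. A_x = 23  [DE ∥ AG ∩ EG ∥ DA]
2. A_y = 3  [DE ∥ AG ∩ EG ∥ DA]
   → A = (23, 3)
3. F_x = 1587/290  [G, E, F are collinear ∩ DF ⟂ GE]
4. F_y = -1441/290  [G, E, F are collinear ∩ DF ⟂ GE]
   → F = (1587/290, -1441/290)
5. B_x = -79  [B is the reflection of A across E]
6. B_y = -9  [B is the reflection of A across E]
   → B = (-79, -9)

A = (23, 3)
B = (-79, -9)
F = (1587/290, -1441/290)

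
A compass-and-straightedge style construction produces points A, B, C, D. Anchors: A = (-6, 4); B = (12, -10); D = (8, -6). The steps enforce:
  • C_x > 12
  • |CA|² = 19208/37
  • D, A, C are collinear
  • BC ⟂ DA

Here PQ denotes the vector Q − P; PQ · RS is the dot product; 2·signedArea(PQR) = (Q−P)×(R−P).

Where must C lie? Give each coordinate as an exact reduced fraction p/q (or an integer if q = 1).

C = (464/37, -342/37)

1. C_x = 464/37  [D, A, C are collinear ∩ BC ⟂ DA]
2. C_y = -342/37  [D, A, C are collinear ∩ BC ⟂ DA]
   → C = (464/37, -342/37)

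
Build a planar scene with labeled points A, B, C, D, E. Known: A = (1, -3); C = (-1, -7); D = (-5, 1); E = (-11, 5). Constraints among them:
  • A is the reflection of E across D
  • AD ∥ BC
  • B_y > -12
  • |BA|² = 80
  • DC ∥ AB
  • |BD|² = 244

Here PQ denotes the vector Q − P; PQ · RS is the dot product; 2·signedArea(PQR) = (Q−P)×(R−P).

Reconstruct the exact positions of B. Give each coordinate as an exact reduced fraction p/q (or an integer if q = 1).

B = (5, -11)

1. B_x = 5  [AD ∥ BC ∩ DC ∥ AB]
2. B_y = -11  [AD ∥ BC ∩ DC ∥ AB]
   → B = (5, -11)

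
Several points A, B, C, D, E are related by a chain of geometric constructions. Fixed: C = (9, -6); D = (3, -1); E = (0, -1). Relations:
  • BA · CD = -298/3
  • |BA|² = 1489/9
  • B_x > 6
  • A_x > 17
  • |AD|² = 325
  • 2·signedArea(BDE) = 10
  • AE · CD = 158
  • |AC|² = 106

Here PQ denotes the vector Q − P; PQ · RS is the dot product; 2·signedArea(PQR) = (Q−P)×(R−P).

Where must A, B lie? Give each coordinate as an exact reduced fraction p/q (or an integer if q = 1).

A = (18, -11)
B = (7, -13/3)

1. A_x = 18  [line 6·x + -5·y + -163 = 0 ∩ |AD|² = 325]
2. A_y = -11  [line 6·x + -5·y + -163 = 0 ∩ |AD|² = 325]
   → A = (18, -11)
3. B_x = 7  [2·signedArea(BDE) = 10 ∩ BA · CD = -298/3]
4. B_y = -13/3  [2·signedArea(BDE) = 10 ∩ BA · CD = -298/3]
   → B = (7, -13/3)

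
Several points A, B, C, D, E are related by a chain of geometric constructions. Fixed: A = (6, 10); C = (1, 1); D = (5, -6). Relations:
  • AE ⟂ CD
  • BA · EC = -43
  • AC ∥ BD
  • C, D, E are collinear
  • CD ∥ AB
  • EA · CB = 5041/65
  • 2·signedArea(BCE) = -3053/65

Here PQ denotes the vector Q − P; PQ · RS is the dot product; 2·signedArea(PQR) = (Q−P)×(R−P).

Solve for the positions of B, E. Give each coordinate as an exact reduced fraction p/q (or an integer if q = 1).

1. B_x = 10  [AC ∥ BD ∩ CD ∥ AB]
2. B_y = 3  [AC ∥ BD ∩ CD ∥ AB]
   → B = (10, 3)
3. E_x = -107/65  [C, D, E are collinear ∩ AE ⟂ CD]
4. E_y = 366/65  [C, D, E are collinear ∩ AE ⟂ CD]
   → E = (-107/65, 366/65)

B = (10, 3)
E = (-107/65, 366/65)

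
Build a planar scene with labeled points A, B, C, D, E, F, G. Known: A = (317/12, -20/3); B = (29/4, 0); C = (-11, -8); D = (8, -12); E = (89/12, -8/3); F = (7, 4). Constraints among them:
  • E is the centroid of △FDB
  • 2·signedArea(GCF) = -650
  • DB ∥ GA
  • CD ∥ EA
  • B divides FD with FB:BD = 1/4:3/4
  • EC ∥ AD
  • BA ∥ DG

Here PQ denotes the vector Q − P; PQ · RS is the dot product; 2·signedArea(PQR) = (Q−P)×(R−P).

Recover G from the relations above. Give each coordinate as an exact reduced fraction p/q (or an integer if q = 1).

G = (163/6, -56/3)

1. G_x = 163/6  [DB ∥ GA ∩ BA ∥ DG]
2. G_y = -56/3  [DB ∥ GA ∩ BA ∥ DG]
   → G = (163/6, -56/3)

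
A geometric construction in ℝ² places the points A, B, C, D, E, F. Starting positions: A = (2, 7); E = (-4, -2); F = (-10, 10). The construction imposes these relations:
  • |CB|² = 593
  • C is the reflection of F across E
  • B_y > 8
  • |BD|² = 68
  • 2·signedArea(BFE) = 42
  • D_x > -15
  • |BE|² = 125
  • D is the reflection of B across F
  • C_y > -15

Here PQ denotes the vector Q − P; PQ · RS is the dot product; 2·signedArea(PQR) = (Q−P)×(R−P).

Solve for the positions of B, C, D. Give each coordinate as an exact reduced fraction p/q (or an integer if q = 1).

1. B_x = -6  [line 12·x + 6·y + 18 = 0 ∩ |BE|² = 125]
2. B_y = 9  [line 12·x + 6·y + 18 = 0 ∩ |BE|² = 125]
   → B = (-6, 9)
3. C_x = 2  [C is the reflection of F across E]
4. C_y = -14  [C is the reflection of F across E]
   → C = (2, -14)
5. D_x = -14  [D is the reflection of B across F]
6. D_y = 11  [D is the reflection of B across F]
   → D = (-14, 11)

B = (-6, 9)
C = (2, -14)
D = (-14, 11)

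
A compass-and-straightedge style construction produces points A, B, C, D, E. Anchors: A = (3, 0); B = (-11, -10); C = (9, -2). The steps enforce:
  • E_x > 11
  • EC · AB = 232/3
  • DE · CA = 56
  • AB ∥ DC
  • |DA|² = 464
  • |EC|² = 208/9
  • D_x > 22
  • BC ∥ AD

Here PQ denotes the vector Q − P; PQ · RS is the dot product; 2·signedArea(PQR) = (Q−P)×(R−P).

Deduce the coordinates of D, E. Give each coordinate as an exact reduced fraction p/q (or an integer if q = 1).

1. D_x = 23  [AB ∥ DC ∩ BC ∥ AD]
2. D_y = 8  [AB ∥ DC ∩ BC ∥ AD]
   → D = (23, 8)
3. E_x = 35/3  [EC · AB = 232/3 ∩ DE · CA = 56]
4. E_y = 2  [EC · AB = 232/3 ∩ DE · CA = 56]
   → E = (35/3, 2)

D = (23, 8)
E = (35/3, 2)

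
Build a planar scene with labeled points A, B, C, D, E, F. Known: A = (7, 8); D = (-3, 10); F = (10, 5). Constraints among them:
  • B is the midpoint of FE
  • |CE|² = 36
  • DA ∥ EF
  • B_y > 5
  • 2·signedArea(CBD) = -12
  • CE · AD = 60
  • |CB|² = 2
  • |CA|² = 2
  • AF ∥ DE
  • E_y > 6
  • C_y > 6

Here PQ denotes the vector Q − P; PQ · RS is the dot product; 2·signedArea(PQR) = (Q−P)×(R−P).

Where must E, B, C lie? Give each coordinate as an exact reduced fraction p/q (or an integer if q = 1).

1. E_x = 0  [DA ∥ EF ∩ AF ∥ DE]
2. E_y = 7  [DA ∥ EF ∩ AF ∥ DE]
   → E = (0, 7)
3. B_x = 5  [B is the midpoint of FE]
4. B_y = 6  [B is the midpoint of FE]
   → B = (5, 6)
5. C_x = 6  [CE · AD = 60 ∩ 2·signedArea(CBD) = -12]
6. C_y = 7  [CE · AD = 60 ∩ 2·signedArea(CBD) = -12]
   → C = (6, 7)

B = (5, 6)
C = (6, 7)
E = (0, 7)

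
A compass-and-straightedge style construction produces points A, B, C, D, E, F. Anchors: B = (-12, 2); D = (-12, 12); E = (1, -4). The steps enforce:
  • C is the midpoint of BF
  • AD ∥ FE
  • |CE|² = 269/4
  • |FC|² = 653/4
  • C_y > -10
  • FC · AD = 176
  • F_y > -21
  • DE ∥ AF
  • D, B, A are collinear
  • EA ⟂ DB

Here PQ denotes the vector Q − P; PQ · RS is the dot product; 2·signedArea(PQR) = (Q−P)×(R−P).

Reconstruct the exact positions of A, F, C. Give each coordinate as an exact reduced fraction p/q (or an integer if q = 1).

1. A_x = -12  [D, B, A are collinear ∩ EA ⟂ DB]
2. A_y = -4  [D, B, A are collinear ∩ EA ⟂ DB]
   → A = (-12, -4)
3. F_x = 1  [AD ∥ FE ∩ DE ∥ AF]
4. F_y = -20  [AD ∥ FE ∩ DE ∥ AF]
   → F = (1, -20)
5. C_x = -11/2  [C is the midpoint of BF]
6. C_y = -9  [C is the midpoint of BF]
   → C = (-11/2, -9)

A = (-12, -4)
C = (-11/2, -9)
F = (1, -20)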